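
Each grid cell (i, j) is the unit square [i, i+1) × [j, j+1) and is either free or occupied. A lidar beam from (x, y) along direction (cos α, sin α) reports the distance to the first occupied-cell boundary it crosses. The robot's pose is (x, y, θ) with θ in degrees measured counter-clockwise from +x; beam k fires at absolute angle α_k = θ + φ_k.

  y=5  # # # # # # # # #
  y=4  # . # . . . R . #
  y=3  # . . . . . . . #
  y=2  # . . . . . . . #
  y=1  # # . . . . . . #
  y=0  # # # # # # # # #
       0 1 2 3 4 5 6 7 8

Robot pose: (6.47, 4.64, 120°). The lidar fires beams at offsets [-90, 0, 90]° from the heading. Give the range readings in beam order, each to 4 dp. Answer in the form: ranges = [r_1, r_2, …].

ranges = [0.7200, 0.4157, 5.2800]

beam 1: φ=-90°, α=30°
  d=(0.8660,0.5000)  start (6,4)  tX=0.6120 tY=0.7200  stride 1/|dx|=1.1547 1/|dy|=2.0000
    cross x-line → (7,4), t=0.6120
    cross y-line → (7,5), t=0.7200 (wall)
  → r_1 = 0.7200
beam 2: φ=0°, α=120°
  d=(-0.5000,0.8660)  start (6,4)  tX=0.9400 tY=0.4157  stride 1/|dx|=2.0000 1/|dy|=1.1547
    cross y-line → (6,5), t=0.4157 (wall)
  → r_2 = 0.4157
beam 3: φ=90°, α=210°
  d=(-0.8660,-0.5000)  start (6,4)  tX=0.5427 tY=1.2800  stride 1/|dx|=1.1547 1/|dy|=2.0000
    cross x-line → (5,4), t=0.5427
    cross y-line → (5,3), t=1.2800
    cross x-line → (4,3), t=1.6974
    cross x-line → (3,3), t=2.8521
    cross y-line → (3,2), t=3.2800
    cross x-line → (2,2), t=4.0068
    cross x-line → (1,2), t=5.1615
    cross y-line → (1,1), t=5.2800 (wall)
  → r_3 = 5.2800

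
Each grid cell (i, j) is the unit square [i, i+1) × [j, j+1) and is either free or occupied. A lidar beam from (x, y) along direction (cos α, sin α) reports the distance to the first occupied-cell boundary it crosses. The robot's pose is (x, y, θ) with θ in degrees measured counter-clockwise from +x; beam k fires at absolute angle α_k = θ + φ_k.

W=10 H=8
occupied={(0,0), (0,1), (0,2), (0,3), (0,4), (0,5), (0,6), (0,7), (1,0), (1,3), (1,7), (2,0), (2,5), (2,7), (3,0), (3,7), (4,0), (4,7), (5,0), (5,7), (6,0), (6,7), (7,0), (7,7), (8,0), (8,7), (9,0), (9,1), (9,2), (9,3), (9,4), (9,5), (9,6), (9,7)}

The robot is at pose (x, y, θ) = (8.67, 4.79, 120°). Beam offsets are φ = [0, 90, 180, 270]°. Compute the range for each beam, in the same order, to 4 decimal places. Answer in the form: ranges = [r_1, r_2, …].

ranges = [2.5519, 7.5800, 0.6600, 0.3811]

beam 1: φ=0°, α=120°
  direction (-0.5000, 0.8660); cell (8,4); t to first gridline: x 1.3400, y 0.2425 (then +2.0000 / +1.1547)
    (8,5) via y @ 0.2425
    (7,5) via x @ 1.3400
    (7,6) via y @ 1.3972
    (7,7) via y @ 2.5519  # hit
  → r_1 = 2.5519
beam 2: φ=90°, α=210°
  direction (-0.8660, -0.5000); cell (8,4); t to first gridline: x 0.7736, y 1.5800 (then +1.1547 / +2.0000)
    (7,4) via x @ 0.7736
    (7,3) via y @ 1.5800
    (6,3) via x @ 1.9283
    (5,3) via x @ 3.0831
    (5,2) via y @ 3.5800
    (4,2) via x @ 4.2378
    (3,2) via x @ 5.3925
    (3,1) via y @ 5.5800
    (2,1) via x @ 6.5472
    (2,0) via y @ 7.5800  # hit
  → r_2 = 7.5800
beam 3: φ=180°, α=300°
  direction (0.5000, -0.8660); cell (8,4); t to first gridline: x 0.6600, y 0.9122 (then +2.0000 / +1.1547)
    (9,4) via x @ 0.6600  # hit
  → r_3 = 0.6600
beam 4: φ=270°, α=30°
  direction (0.8660, 0.5000); cell (8,4); t to first gridline: x 0.3811, y 0.4200 (then +1.1547 / +2.0000)
    (9,4) via x @ 0.3811  # hit
  → r_4 = 0.3811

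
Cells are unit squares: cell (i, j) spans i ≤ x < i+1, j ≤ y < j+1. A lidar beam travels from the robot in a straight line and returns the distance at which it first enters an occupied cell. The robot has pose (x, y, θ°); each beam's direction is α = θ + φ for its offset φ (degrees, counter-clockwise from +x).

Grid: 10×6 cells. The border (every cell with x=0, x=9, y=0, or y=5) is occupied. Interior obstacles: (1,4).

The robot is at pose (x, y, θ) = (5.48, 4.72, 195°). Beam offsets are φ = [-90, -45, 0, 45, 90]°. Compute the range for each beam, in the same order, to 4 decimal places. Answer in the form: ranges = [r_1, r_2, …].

ranges = [0.2899, 0.5600, 4.6380, 4.2955, 3.8512]

beam 1: φ=-90°, α=105°
  dir = (cos 105°, sin 105°) = (-0.2588, 0.9659); from cell (5,4)
  next x-line at t=1.8546, next y-line at t=0.2899; Δt_x=3.8637, Δt_y=1.0353
    y: enter (5,5) at t=0.2899 ← occupied
  → r_1 = 0.2899
beam 2: φ=-45°, α=150°
  dir = (cos 150°, sin 150°) = (-0.8660, 0.5000); from cell (5,4)
  next x-line at t=0.5543, next y-line at t=0.5600; Δt_x=1.1547, Δt_y=2.0000
    x: enter (4,4) at t=0.5543
    y: enter (4,5) at t=0.5600 ← occupied
  → r_2 = 0.5600
beam 3: φ=0°, α=195°
  dir = (cos 195°, sin 195°) = (-0.9659, -0.2588); from cell (5,4)
  next x-line at t=0.4969, next y-line at t=2.7819; Δt_x=1.0353, Δt_y=3.8637
    x: enter (4,4) at t=0.4969
    x: enter (3,4) at t=1.5322
    x: enter (2,4) at t=2.5675
    y: enter (2,3) at t=2.7819
    x: enter (1,3) at t=3.6028
    x: enter (0,3) at t=4.6380 ← occupied
  → r_3 = 4.6380
beam 4: φ=45°, α=240°
  dir = (cos 240°, sin 240°) = (-0.5000, -0.8660); from cell (5,4)
  next x-line at t=0.9600, next y-line at t=0.8314; Δt_x=2.0000, Δt_y=1.1547
    y: enter (5,3) at t=0.8314
    x: enter (4,3) at t=0.9600
    y: enter (4,2) at t=1.9861
    x: enter (3,2) at t=2.9600
    y: enter (3,1) at t=3.1408
    y: enter (3,0) at t=4.2955 ← occupied
  → r_4 = 4.2955
beam 5: φ=90°, α=285°
  dir = (cos 285°, sin 285°) = (0.2588, -0.9659); from cell (5,4)
  next x-line at t=2.0091, next y-line at t=0.7454; Δt_x=3.8637, Δt_y=1.0353
    y: enter (5,3) at t=0.7454
    y: enter (5,2) at t=1.7807
    x: enter (6,2) at t=2.0091
    y: enter (6,1) at t=2.8160
    y: enter (6,0) at t=3.8512 ← occupied
  → r_5 = 3.8512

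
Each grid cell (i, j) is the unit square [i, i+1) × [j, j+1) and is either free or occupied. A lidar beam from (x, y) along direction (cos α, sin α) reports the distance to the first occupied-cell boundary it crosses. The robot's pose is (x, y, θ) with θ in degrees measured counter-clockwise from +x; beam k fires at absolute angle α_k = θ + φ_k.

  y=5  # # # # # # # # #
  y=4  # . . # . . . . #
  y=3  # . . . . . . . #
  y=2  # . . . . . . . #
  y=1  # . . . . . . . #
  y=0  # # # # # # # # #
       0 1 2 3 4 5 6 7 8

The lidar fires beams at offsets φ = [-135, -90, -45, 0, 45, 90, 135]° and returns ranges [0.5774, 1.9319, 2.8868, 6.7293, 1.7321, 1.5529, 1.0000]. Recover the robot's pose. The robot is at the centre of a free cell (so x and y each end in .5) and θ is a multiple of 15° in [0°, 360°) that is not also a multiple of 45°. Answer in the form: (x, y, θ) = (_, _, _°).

(x, y, θ) = (1.5, 3.5, 345°)

Enumerate (i+0.5, j+0.5, θ) over the 27 free cells and 16 admissible headings. For each, cast all 7 beams and compare to the given ranges.
  (7.5, 2.5, 300°): beam 1 = 6.7293 ≠ 0.5774 ✗
  (4.5, 2.5, 195°): beam 1 = 2.8868 ≠ 0.5774 ✗
  (4.5, 1.5, 165°): beam 1 = 4.0415 ≠ 0.5774 ✗
  (3.5, 3.5, 255°): beam 2 = 2.5882 ≠ 1.9319 ✗
  …
  (1.5, 3.5, 345°): r_1=0.5774, r_2=1.9319, r_3=2.8868, r_4=6.7293, r_5=1.7321, r_6=1.5529, r_7=1.0000 — all match ✓
Only this pose fits every beam.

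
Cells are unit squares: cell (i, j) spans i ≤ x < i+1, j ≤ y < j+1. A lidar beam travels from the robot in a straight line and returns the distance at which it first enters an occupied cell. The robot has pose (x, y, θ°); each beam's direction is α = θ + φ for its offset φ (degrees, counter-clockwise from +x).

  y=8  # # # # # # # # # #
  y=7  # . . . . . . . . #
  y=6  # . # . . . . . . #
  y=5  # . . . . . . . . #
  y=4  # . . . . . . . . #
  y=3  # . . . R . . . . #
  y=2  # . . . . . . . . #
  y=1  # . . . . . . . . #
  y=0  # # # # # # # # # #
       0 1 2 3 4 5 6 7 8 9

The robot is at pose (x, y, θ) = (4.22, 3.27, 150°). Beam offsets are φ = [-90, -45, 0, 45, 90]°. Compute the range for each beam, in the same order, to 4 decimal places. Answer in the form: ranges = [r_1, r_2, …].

ranges = [5.4617, 4.8969, 3.7181, 3.3336, 2.6212]

beam 1: φ=-90°, α=60°
  d=(0.5000,0.8660)  start (4,3)  tX=1.5600 tY=0.8429  stride 1/|dx|=2.0000 1/|dy|=1.1547
    cross y-line → (4,4), t=0.8429
    cross x-line → (5,4), t=1.5600
    cross y-line → (5,5), t=1.9976
    cross y-line → (5,6), t=3.1523
    cross x-line → (6,6), t=3.5600
    cross y-line → (6,7), t=4.3070
    cross y-line → (6,8), t=5.4617 (wall)
  → r_1 = 5.4617
beam 2: φ=-45°, α=105°
  d=(-0.2588,0.9659)  start (4,3)  tX=0.8500 tY=0.7558  stride 1/|dx|=3.8637 1/|dy|=1.0353
    cross y-line → (4,4), t=0.7558
    cross x-line → (3,4), t=0.8500
    cross y-line → (3,5), t=1.7910
    cross y-line → (3,6), t=2.8263
    cross y-line → (3,7), t=3.8616
    cross x-line → (2,7), t=4.7137
    cross y-line → (2,8), t=4.8969 (wall)
  → r_2 = 4.8969
beam 3: φ=0°, α=150°
  d=(-0.8660,0.5000)  start (4,3)  tX=0.2540 tY=1.4600  stride 1/|dx|=1.1547 1/|dy|=2.0000
    cross x-line → (3,3), t=0.2540
    cross x-line → (2,3), t=1.4087
    cross y-line → (2,4), t=1.4600
    cross x-line → (1,4), t=2.5634
    cross y-line → (1,5), t=3.4600
    cross x-line → (0,5), t=3.7181 (wall)
  → r_3 = 3.7181
beam 4: φ=45°, α=195°
  d=(-0.9659,-0.2588)  start (4,3)  tX=0.2278 tY=1.0432  stride 1/|dx|=1.0353 1/|dy|=3.8637
    cross x-line → (3,3), t=0.2278
    cross y-line → (3,2), t=1.0432
    cross x-line → (2,2), t=1.2630
    cross x-line → (1,2), t=2.2983
    cross x-line → (0,2), t=3.3336 (wall)
  → r_4 = 3.3336
beam 5: φ=90°, α=240°
  d=(-0.5000,-0.8660)  start (4,3)  tX=0.4400 tY=0.3118  stride 1/|dx|=2.0000 1/|dy|=1.1547
    cross y-line → (4,2), t=0.3118
    cross x-line → (3,2), t=0.4400
    cross y-line → (3,1), t=1.4665
    cross x-line → (2,1), t=2.4400
    cross y-line → (2,0), t=2.6212 (wall)
  → r_5 = 2.6212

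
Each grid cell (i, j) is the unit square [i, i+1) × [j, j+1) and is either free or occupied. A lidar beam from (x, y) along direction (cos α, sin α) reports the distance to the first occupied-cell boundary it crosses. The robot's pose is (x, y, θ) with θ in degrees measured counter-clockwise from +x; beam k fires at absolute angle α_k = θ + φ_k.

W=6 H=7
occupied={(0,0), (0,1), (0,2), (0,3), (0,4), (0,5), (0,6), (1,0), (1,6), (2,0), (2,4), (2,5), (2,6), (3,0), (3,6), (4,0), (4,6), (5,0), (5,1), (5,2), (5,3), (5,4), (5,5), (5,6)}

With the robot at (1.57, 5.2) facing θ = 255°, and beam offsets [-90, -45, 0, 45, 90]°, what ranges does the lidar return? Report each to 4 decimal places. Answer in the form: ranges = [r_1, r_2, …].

beam 1: φ=-90°, α=165°
  d=(-0.9659,0.2588)  start (1,5)  tX=0.5901 tY=3.0910  stride 1/|dx|=1.0353 1/|dy|=3.8637
    cross x-line → (0,5), t=0.5901 (wall)
  → r_1 = 0.5901
beam 2: φ=-45°, α=210°
  d=(-0.8660,-0.5000)  start (1,5)  tX=0.6582 tY=0.4000  stride 1/|dx|=1.1547 1/|dy|=2.0000
    cross y-line → (1,4), t=0.4000
    cross x-line → (0,4), t=0.6582 (wall)
  → r_2 = 0.6582
beam 3: φ=0°, α=255°
  d=(-0.2588,-0.9659)  start (1,5)  tX=2.2023 tY=0.2071  stride 1/|dx|=3.8637 1/|dy|=1.0353
    cross y-line → (1,4), t=0.2071
    cross y-line → (1,3), t=1.2423
    cross x-line → (0,3), t=2.2023 (wall)
  → r_3 = 2.2023
beam 4: φ=45°, α=300°
  d=(0.5000,-0.8660)  start (1,5)  tX=0.8600 tY=0.2309  stride 1/|dx|=2.0000 1/|dy|=1.1547
    cross y-line → (1,4), t=0.2309
    cross x-line → (2,4), t=0.8600 (wall)
  → r_4 = 0.8600
beam 5: φ=90°, α=345°
  d=(0.9659,-0.2588)  start (1,5)  tX=0.4452 tY=0.7727  stride 1/|dx|=1.0353 1/|dy|=3.8637
    cross x-line → (2,5), t=0.4452 (wall)
  → r_5 = 0.4452

ranges = [0.5901, 0.6582, 2.2023, 0.8600, 0.4452]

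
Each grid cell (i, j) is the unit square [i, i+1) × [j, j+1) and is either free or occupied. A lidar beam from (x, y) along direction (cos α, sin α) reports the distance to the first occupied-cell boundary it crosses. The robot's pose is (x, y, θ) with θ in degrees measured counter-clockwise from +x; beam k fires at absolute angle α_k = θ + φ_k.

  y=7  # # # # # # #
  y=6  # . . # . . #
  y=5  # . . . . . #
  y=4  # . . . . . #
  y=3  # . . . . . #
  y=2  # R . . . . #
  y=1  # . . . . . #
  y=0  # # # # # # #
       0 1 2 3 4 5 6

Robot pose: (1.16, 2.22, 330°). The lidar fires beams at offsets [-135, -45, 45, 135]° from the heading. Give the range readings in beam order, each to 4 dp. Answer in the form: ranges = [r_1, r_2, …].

beam 1: φ=-135°, α=195°
  dir = (cos 195°, sin 195°) = (-0.9659, -0.2588); from cell (1,2)
  next x-line at t=0.1656, next y-line at t=0.8500; Δt_x=1.0353, Δt_y=3.8637
    x: enter (0,2) at t=0.1656 ← occupied
  → r_1 = 0.1656
beam 2: φ=-45°, α=285°
  dir = (cos 285°, sin 285°) = (0.2588, -0.9659); from cell (1,2)
  next x-line at t=3.2455, next y-line at t=0.2278; Δt_x=3.8637, Δt_y=1.0353
    y: enter (1,1) at t=0.2278
    y: enter (1,0) at t=1.2630 ← occupied
  → r_2 = 1.2630
beam 3: φ=45°, α=15°
  dir = (cos 15°, sin 15°) = (0.9659, 0.2588); from cell (1,2)
  next x-line at t=0.8696, next y-line at t=3.0137; Δt_x=1.0353, Δt_y=3.8637
    x: enter (2,2) at t=0.8696
    x: enter (3,2) at t=1.9049
    x: enter (4,2) at t=2.9402
    y: enter (4,3) at t=3.0137
    x: enter (5,3) at t=3.9755
    x: enter (6,3) at t=5.0107 ← occupied
  → r_3 = 5.0107
beam 4: φ=135°, α=105°
  dir = (cos 105°, sin 105°) = (-0.2588, 0.9659); from cell (1,2)
  next x-line at t=0.6182, next y-line at t=0.8075; Δt_x=3.8637, Δt_y=1.0353
    x: enter (0,2) at t=0.6182 ← occupied
  → r_4 = 0.6182

ranges = [0.1656, 1.2630, 5.0107, 0.6182]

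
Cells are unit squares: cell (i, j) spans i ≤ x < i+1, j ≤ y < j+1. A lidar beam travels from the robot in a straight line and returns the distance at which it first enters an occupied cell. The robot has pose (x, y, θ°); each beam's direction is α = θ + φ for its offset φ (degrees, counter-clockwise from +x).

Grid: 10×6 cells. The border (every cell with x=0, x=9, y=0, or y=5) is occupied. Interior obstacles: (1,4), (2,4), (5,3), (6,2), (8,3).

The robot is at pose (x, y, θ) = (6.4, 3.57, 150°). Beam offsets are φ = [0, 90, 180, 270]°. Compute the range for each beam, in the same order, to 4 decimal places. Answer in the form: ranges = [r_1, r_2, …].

ranges = [0.4619, 0.6582, 3.0022, 1.6512]

beam 1: φ=0°, α=150°
  cosα=-0.8660 sinα=0.5000 | (6,3) | tMaxX 0.4619 tMaxY 0.8600 | tΔX 1.1547 tΔY 2.0000
    t=0.4619 [x] (5,3) — stop
  → r_1 = 0.4619
beam 2: φ=90°, α=240°
  cosα=-0.5000 sinα=-0.8660 | (6,3) | tMaxX 0.8000 tMaxY 0.6582 | tΔX 2.0000 tΔY 1.1547
    t=0.6582 [y] (6,2) — stop
  → r_2 = 0.6582
beam 3: φ=180°, α=330°
  cosα=0.8660 sinα=-0.5000 | (6,3) | tMaxX 0.6928 tMaxY 1.1400 | tΔX 1.1547 tΔY 2.0000
    t=0.6928 [x] (7,3)
    t=1.1400 [y] (7,2)
    t=1.8475 [x] (8,2)
    t=3.0022 [x] (9,2) — stop
  → r_3 = 3.0022
beam 4: φ=270°, α=60°
  cosα=0.5000 sinα=0.8660 | (6,3) | tMaxX 1.2000 tMaxY 0.4965 | tΔX 2.0000 tΔY 1.1547
    t=0.4965 [y] (6,4)
    t=1.2000 [x] (7,4)
    t=1.6512 [y] (7,5) — stop
  → r_4 = 1.6512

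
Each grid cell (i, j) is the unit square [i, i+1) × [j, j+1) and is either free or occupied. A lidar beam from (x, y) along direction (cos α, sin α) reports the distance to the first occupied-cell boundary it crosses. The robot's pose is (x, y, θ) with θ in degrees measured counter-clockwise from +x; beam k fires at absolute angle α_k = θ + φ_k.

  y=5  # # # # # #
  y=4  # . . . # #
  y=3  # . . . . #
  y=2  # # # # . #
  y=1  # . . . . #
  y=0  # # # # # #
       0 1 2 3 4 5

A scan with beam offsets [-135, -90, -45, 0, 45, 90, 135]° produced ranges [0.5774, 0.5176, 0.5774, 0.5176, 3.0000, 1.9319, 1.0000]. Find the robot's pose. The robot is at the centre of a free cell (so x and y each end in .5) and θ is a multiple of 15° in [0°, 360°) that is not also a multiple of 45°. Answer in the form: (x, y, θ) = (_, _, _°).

Enumerate (i+0.5, j+0.5, θ) over the 12 free cells and 16 admissible headings. For each, cast all 7 beams and compare to the given ranges.
  (3.5, 3.5, 30°): beam 1 = 0.5176 ≠ 0.5774 ✗
  (3.5, 1.5, 60°): beam 1 = 0.5176 ≠ 0.5774 ✗
  (4.5, 3.5, 330°): beam 1 = 1.9319 ≠ 0.5774 ✗
  …
  (4.5, 3.5, 105°): r_1=0.5774, r_2=0.5176, r_3=0.5774, r_4=0.5176, r_5=3.0000, r_6=1.9319, r_7=1.0000 — all match ✓
Only this pose fits every beam.

(x, y, θ) = (4.5, 3.5, 105°)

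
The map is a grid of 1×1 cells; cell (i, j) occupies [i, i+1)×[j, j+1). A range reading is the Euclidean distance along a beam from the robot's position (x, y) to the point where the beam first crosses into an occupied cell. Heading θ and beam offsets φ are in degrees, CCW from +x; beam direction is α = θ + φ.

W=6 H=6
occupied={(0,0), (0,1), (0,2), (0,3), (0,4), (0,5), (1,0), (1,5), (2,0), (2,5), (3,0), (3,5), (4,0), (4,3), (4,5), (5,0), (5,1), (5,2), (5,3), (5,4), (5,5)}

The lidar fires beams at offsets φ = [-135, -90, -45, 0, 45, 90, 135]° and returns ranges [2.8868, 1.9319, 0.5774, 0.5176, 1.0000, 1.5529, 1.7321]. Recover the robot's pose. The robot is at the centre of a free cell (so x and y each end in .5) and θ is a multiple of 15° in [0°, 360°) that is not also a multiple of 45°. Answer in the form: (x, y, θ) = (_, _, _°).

Candidates: 15 free-cell centres × 16 headings = 240 poses. Raycast each; keep the one whose scan matches to 4 dp.
  (4.5, 2.5, 330°): beam 1 = 3.6235 ≠ 2.8868 ✗
  (4.5, 4.5, 195°): beam 1 = 0.5774 ≠ 2.8868 ✗
  (3.5, 3.5, 15°): beam 2 = 2.5882 ≠ 1.9319 ✗
  …
  (3.5, 1.5, 285°): r_1=2.8868, r_2=1.9319, r_3=0.5774, r_4=0.5176, r_5=1.0000, r_6=1.5529, r_7=1.7321 — all match ✓
Only this pose fits every beam.

(x, y, θ) = (3.5, 1.5, 285°)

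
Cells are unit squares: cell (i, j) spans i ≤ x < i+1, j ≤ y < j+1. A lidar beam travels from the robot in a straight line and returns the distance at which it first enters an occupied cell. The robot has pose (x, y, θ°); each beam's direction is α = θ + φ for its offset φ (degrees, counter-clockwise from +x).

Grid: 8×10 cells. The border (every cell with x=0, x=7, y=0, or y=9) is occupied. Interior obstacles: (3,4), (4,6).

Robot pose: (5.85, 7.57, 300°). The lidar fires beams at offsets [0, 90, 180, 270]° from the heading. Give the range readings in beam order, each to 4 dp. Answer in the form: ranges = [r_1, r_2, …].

ranges = [2.3000, 1.3279, 1.6512, 1.1400]

beam 1: φ=0°, α=300°
  dir = (cos 300°, sin 300°) = (0.5000, -0.8660); from cell (5,7)
  next x-line at t=0.3000, next y-line at t=0.6582; Δt_x=2.0000, Δt_y=1.1547
    x: enter (6,7) at t=0.3000
    y: enter (6,6) at t=0.6582
    y: enter (6,5) at t=1.8129
    x: enter (7,5) at t=2.3000 ← occupied
  → r_1 = 2.3000
beam 2: φ=90°, α=30°
  dir = (cos 30°, sin 30°) = (0.8660, 0.5000); from cell (5,7)
  next x-line at t=0.1732, next y-line at t=0.8600; Δt_x=1.1547, Δt_y=2.0000
    x: enter (6,7) at t=0.1732
    y: enter (6,8) at t=0.8600
    x: enter (7,8) at t=1.3279 ← occupied
  → r_2 = 1.3279
beam 3: φ=180°, α=120°
  dir = (cos 120°, sin 120°) = (-0.5000, 0.8660); from cell (5,7)
  next x-line at t=1.7000, next y-line at t=0.4965; Δt_x=2.0000, Δt_y=1.1547
    y: enter (5,8) at t=0.4965
    y: enter (5,9) at t=1.6512 ← occupied
  → r_3 = 1.6512
beam 4: φ=270°, α=210°
  dir = (cos 210°, sin 210°) = (-0.8660, -0.5000); from cell (5,7)
  next x-line at t=0.9815, next y-line at t=1.1400; Δt_x=1.1547, Δt_y=2.0000
    x: enter (4,7) at t=0.9815
    y: enter (4,6) at t=1.1400 ← occupied
  → r_4 = 1.1400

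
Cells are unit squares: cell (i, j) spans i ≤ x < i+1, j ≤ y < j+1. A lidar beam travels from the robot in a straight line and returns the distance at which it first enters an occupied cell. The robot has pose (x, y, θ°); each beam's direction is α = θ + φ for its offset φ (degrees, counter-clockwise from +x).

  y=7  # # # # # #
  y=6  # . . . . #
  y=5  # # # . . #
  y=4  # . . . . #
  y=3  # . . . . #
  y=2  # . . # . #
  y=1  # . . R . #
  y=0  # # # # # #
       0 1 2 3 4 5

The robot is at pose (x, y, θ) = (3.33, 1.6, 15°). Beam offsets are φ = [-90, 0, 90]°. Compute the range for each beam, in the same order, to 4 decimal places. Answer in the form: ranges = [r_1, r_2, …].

ranges = [0.6212, 1.7289, 0.4141]

beam 1: φ=-90°, α=285°
  dir = (cos 285°, sin 285°) = (0.2588, -0.9659); from cell (3,1)
  next x-line at t=2.5887, next y-line at t=0.6212; Δt_x=3.8637, Δt_y=1.0353
    y: enter (3,0) at t=0.6212 ← occupied
  → r_1 = 0.6212
beam 2: φ=0°, α=15°
  dir = (cos 15°, sin 15°) = (0.9659, 0.2588); from cell (3,1)
  next x-line at t=0.6936, next y-line at t=1.5455; Δt_x=1.0353, Δt_y=3.8637
    x: enter (4,1) at t=0.6936
    y: enter (4,2) at t=1.5455
    x: enter (5,2) at t=1.7289 ← occupied
  → r_2 = 1.7289
beam 3: φ=90°, α=105°
  dir = (cos 105°, sin 105°) = (-0.2588, 0.9659); from cell (3,1)
  next x-line at t=1.2750, next y-line at t=0.4141; Δt_x=3.8637, Δt_y=1.0353
    y: enter (3,2) at t=0.4141 ← occupied
  → r_3 = 0.4141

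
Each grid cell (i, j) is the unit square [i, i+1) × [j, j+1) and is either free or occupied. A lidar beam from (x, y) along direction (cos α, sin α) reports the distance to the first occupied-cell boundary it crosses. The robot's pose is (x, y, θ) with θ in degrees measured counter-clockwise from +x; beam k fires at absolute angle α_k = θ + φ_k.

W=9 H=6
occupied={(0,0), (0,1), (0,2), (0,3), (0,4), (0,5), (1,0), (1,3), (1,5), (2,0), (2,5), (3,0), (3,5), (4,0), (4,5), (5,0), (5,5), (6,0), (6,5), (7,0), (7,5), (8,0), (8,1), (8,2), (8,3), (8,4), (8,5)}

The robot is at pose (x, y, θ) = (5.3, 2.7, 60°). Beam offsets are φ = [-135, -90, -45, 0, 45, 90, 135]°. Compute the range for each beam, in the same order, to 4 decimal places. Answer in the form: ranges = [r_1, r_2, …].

beam 1: φ=-135°, α=285°
  cosα=0.2588 sinα=-0.9659 | (5,2) | tMaxX 2.7046 tMaxY 0.7247 | tΔX 3.8637 tΔY 1.0353
    t=0.7247 [y] (5,1)
    t=1.7600 [y] (5,0) — stop
  → r_1 = 1.7600
beam 2: φ=-90°, α=330°
  cosα=0.8660 sinα=-0.5000 | (5,2) | tMaxX 0.8083 tMaxY 1.4000 | tΔX 1.1547 tΔY 2.0000
    t=0.8083 [x] (6,2)
    t=1.4000 [y] (6,1)
    t=1.9630 [x] (7,1)
    t=3.1177 [x] (8,1) — stop
  → r_2 = 3.1177
beam 3: φ=-45°, α=15°
  cosα=0.9659 sinα=0.2588 | (5,2) | tMaxX 0.7247 tMaxY 1.1591 | tΔX 1.0353 tΔY 3.8637
    t=0.7247 [x] (6,2)
    t=1.1591 [y] (6,3)
    t=1.7600 [x] (7,3)
    t=2.7952 [x] (8,3) — stop
  → r_3 = 2.7952
beam 4: φ=0°, α=60°
  cosα=0.5000 sinα=0.8660 | (5,2) | tMaxX 1.4000 tMaxY 0.3464 | tΔX 2.0000 tΔY 1.1547
    t=0.3464 [y] (5,3)
    t=1.4000 [x] (6,3)
    t=1.5011 [y] (6,4)
    t=2.6558 [y] (6,5) — stop
  → r_4 = 2.6558
beam 5: φ=45°, α=105°
  cosα=-0.2588 sinα=0.9659 | (5,2) | tMaxX 1.1591 tMaxY 0.3106 | tΔX 3.8637 tΔY 1.0353
    t=0.3106 [y] (5,3)
    t=1.1591 [x] (4,3)
    t=1.3459 [y] (4,4)
    t=2.3811 [y] (4,5) — stop
  → r_5 = 2.3811
beam 6: φ=90°, α=150°
  cosα=-0.8660 sinα=0.5000 | (5,2) | tMaxX 0.3464 tMaxY 0.6000 | tΔX 1.1547 tΔY 2.0000
    t=0.3464 [x] (4,2)
    t=0.6000 [y] (4,3)
    t=1.5011 [x] (3,3)
    t=2.6000 [y] (3,4)
    t=2.6558 [x] (2,4)
    t=3.8105 [x] (1,4)
    t=4.6000 [y] (1,5) — stop
  → r_6 = 4.6000
beam 7: φ=135°, α=195°
  cosα=-0.9659 sinα=-0.2588 | (5,2) | tMaxX 0.3106 tMaxY 2.7046 | tΔX 1.0353 tΔY 3.8637
    t=0.3106 [x] (4,2)
    t=1.3459 [x] (3,2)
    t=2.3811 [x] (2,2)
    t=2.7046 [y] (2,1)
    t=3.4164 [x] (1,1)
    t=4.4517 [x] (0,1) — stop
  → r_7 = 4.4517

ranges = [1.7600, 3.1177, 2.7952, 2.6558, 2.3811, 4.6000, 4.4517]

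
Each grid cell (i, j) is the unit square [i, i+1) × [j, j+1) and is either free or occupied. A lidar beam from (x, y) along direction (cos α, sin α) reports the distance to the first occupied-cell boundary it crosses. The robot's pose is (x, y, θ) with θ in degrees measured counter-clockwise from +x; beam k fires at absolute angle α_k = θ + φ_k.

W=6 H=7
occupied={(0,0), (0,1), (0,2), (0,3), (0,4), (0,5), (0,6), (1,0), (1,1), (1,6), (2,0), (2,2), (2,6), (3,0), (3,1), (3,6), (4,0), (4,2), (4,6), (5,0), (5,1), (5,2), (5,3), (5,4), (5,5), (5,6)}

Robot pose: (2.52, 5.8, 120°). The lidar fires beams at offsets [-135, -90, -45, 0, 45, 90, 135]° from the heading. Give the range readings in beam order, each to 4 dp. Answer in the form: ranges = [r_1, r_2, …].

beam 1: φ=-135°, α=345°
  d=(0.9659,-0.2588)  start (2,5)  tX=0.4969 tY=3.0910  stride 1/|dx|=1.0353 1/|dy|=3.8637
    cross x-line → (3,5), t=0.4969
    cross x-line → (4,5), t=1.5322
    cross x-line → (5,5), t=2.5675 (wall)
  → r_1 = 2.5675
beam 2: φ=-90°, α=30°
  d=(0.8660,0.5000)  start (2,5)  tX=0.5543 tY=0.4000  stride 1/|dx|=1.1547 1/|dy|=2.0000
    cross y-line → (2,6), t=0.4000 (wall)
  → r_2 = 0.4000
beam 3: φ=-45°, α=75°
  d=(0.2588,0.9659)  start (2,5)  tX=1.8546 tY=0.2071  stride 1/|dx|=3.8637 1/|dy|=1.0353
    cross y-line → (2,6), t=0.2071 (wall)
  → r_3 = 0.2071
beam 4: φ=0°, α=120°
  d=(-0.5000,0.8660)  start (2,5)  tX=1.0400 tY=0.2309  stride 1/|dx|=2.0000 1/|dy|=1.1547
    cross y-line → (2,6), t=0.2309 (wall)
  → r_4 = 0.2309
beam 5: φ=45°, α=165°
  d=(-0.9659,0.2588)  start (2,5)  tX=0.5383 tY=0.7727  stride 1/|dx|=1.0353 1/|dy|=3.8637
    cross x-line → (1,5), t=0.5383
    cross y-line → (1,6), t=0.7727 (wall)
  → r_5 = 0.7727
beam 6: φ=90°, α=210°
  d=(-0.8660,-0.5000)  start (2,5)  tX=0.6004 tY=1.6000  stride 1/|dx|=1.1547 1/|dy|=2.0000
    cross x-line → (1,5), t=0.6004
    cross y-line → (1,4), t=1.6000
    cross x-line → (0,4), t=1.7551 (wall)
  → r_6 = 1.7551
beam 7: φ=135°, α=255°
  d=(-0.2588,-0.9659)  start (2,5)  tX=2.0091 tY=0.8282  stride 1/|dx|=3.8637 1/|dy|=1.0353
    cross y-line → (2,4), t=0.8282
    cross y-line → (2,3), t=1.8635
    cross x-line → (1,3), t=2.0091
    cross y-line → (1,2), t=2.8988
    cross y-line → (1,1), t=3.9340 (wall)
  → r_7 = 3.9340

ranges = [2.5675, 0.4000, 0.2071, 0.2309, 0.7727, 1.7551, 3.9340]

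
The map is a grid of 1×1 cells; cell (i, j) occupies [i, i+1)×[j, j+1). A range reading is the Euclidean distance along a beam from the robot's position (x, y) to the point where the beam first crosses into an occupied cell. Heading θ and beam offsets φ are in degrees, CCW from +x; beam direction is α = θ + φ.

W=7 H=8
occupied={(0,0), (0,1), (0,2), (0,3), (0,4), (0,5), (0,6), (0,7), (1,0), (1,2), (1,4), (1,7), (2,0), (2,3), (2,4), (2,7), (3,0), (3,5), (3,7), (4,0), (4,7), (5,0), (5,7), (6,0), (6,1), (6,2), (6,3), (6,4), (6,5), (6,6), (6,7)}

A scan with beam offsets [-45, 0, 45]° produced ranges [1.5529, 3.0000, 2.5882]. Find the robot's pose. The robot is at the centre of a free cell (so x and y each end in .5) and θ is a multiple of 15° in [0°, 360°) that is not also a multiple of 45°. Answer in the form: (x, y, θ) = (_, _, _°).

(x, y, θ) = (4.5, 2.5, 60°)

Enumerate (i+0.5, j+0.5, θ) over the 25 free cells and 16 admissible headings. For each, cast all 3 beams and compare to the given ranges.
  (5.5, 1.5, 165°): beam 1 = 4.0415 ≠ 1.5529 ✗
  (4.5, 1.5, 210°): beam 1 = 2.5882 ≠ 1.5529 ✗
  (4.5, 2.5, 255°): beam 1 = 3.0000 ≠ 1.5529 ✗
  …
  (4.5, 2.5, 60°): r_1=1.5529, r_2=3.0000, r_3=2.5882 — all match ✓
No second candidate reproduces the full scan.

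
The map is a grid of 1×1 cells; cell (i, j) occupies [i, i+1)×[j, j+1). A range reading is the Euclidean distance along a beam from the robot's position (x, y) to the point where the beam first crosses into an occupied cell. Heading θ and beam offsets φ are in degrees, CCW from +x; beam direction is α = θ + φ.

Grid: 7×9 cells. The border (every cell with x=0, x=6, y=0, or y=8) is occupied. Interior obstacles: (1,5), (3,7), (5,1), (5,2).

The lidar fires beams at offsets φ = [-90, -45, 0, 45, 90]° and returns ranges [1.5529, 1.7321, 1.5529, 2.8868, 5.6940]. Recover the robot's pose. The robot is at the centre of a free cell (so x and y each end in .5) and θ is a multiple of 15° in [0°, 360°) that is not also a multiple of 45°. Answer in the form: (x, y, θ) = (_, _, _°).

(x, y, θ) = (3.5, 2.5, 345°)

The pose lattice has 31·16 = 496 candidates. Test each by forward raycasting.
  (5.5, 6.5, 150°): beam 1 = 1.0000 ≠ 1.5529 ✗
  (3.5, 1.5, 165°): beam 1 = 6.7293 ≠ 1.5529 ✗
  (4.5, 6.5, 285°): beam 1 = 2.5882 ≠ 1.5529 ✗
  …
  (3.5, 2.5, 345°): r_1=1.5529, r_2=1.7321, r_3=1.5529, r_4=2.8868, r_5=5.6940 — all match ✓
Unique over the lattice → pose = (3.5, 2.5, 345°).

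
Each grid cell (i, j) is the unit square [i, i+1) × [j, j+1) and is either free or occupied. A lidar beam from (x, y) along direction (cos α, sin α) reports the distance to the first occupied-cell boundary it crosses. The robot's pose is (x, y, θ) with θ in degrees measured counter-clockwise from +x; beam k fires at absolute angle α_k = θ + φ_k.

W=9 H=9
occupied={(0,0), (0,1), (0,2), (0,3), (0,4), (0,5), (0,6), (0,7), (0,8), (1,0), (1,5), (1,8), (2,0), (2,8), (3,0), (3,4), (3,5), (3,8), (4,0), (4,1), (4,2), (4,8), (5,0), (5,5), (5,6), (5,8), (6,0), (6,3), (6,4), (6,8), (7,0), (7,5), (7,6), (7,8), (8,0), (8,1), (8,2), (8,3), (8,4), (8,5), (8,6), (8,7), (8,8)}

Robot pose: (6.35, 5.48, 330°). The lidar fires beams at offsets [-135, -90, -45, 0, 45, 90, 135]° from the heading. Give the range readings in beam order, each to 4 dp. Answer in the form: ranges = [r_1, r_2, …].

beam 1: φ=-135°, α=195°
  cosα=-0.9659 sinα=-0.2588 | (6,5) | tMaxX 0.3623 tMaxY 1.8546 | tΔX 1.0353 tΔY 3.8637
    t=0.3623 [x] (5,5) — stop
  → r_1 = 0.3623
beam 2: φ=-90°, α=240°
  cosα=-0.5000 sinα=-0.8660 | (6,5) | tMaxX 0.7000 tMaxY 0.5543 | tΔX 2.0000 tΔY 1.1547
    t=0.5543 [y] (6,4) — stop
  → r_2 = 0.5543
beam 3: φ=-45°, α=285°
  cosα=0.2588 sinα=-0.9659 | (6,5) | tMaxX 2.5114 tMaxY 0.4969 | tΔX 3.8637 tΔY 1.0353
    t=0.4969 [y] (6,4) — stop
  → r_3 = 0.4969
beam 4: φ=0°, α=330°
  cosα=0.8660 sinα=-0.5000 | (6,5) | tMaxX 0.7506 tMaxY 0.9600 | tΔX 1.1547 tΔY 2.0000
    t=0.7506 [x] (7,5) — stop
  → r_4 = 0.7506
beam 5: φ=45°, α=15°
  cosα=0.9659 sinα=0.2588 | (6,5) | tMaxX 0.6729 tMaxY 2.0091 | tΔX 1.0353 tΔY 3.8637
    t=0.6729 [x] (7,5) — stop
  → r_5 = 0.6729
beam 6: φ=90°, α=60°
  cosα=0.5000 sinα=0.8660 | (6,5) | tMaxX 1.3000 tMaxY 0.6004 | tΔX 2.0000 tΔY 1.1547
    t=0.6004 [y] (6,6)
    t=1.3000 [x] (7,6) — stop
  → r_6 = 1.3000
beam 7: φ=135°, α=105°
  cosα=-0.2588 sinα=0.9659 | (6,5) | tMaxX 1.3523 tMaxY 0.5383 | tΔX 3.8637 tΔY 1.0353
    t=0.5383 [y] (6,6)
    t=1.3523 [x] (5,6) — stop
  → r_7 = 1.3523

ranges = [0.3623, 0.5543, 0.4969, 0.7506, 0.6729, 1.3000, 1.3523]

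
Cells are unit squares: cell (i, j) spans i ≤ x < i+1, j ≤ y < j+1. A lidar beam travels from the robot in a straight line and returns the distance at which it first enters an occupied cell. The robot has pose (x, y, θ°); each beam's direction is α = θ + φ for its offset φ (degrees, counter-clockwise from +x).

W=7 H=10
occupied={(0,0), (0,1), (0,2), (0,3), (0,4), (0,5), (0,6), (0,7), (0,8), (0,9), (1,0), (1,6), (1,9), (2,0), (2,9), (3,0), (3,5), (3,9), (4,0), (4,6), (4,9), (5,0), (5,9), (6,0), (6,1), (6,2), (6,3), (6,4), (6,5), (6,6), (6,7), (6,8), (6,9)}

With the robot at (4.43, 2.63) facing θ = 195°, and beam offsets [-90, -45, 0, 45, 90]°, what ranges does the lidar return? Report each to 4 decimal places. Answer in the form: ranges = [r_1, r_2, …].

ranges = [2.4536, 3.9606, 3.5510, 1.8822, 1.6875]

beam 1: φ=-90°, α=105°
  d=(-0.2588,0.9659)  start (4,2)  tX=1.6614 tY=0.3831  stride 1/|dx|=3.8637 1/|dy|=1.0353
    cross y-line → (4,3), t=0.3831
    cross y-line → (4,4), t=1.4183
    cross x-line → (3,4), t=1.6614
    cross y-line → (3,5), t=2.4536 (wall)
  → r_1 = 2.4536
beam 2: φ=-45°, α=150°
  d=(-0.8660,0.5000)  start (4,2)  tX=0.4965 tY=0.7400  stride 1/|dx|=1.1547 1/|dy|=2.0000
    cross x-line → (3,2), t=0.4965
    cross y-line → (3,3), t=0.7400
    cross x-line → (2,3), t=1.6512
    cross y-line → (2,4), t=2.7400
    cross x-line → (1,4), t=2.8059
    cross x-line → (0,4), t=3.9606 (wall)
  → r_2 = 3.9606
beam 3: φ=0°, α=195°
  d=(-0.9659,-0.2588)  start (4,2)  tX=0.4452 tY=2.4341  stride 1/|dx|=1.0353 1/|dy|=3.8637
    cross x-line → (3,2), t=0.4452
    cross x-line → (2,2), t=1.4804
    cross y-line → (2,1), t=2.4341
    cross x-line → (1,1), t=2.5157
    cross x-line → (0,1), t=3.5510 (wall)
  → r_3 = 3.5510
beam 4: φ=45°, α=240°
  d=(-0.5000,-0.8660)  start (4,2)  tX=0.8600 tY=0.7275  stride 1/|dx|=2.0000 1/|dy|=1.1547
    cross y-line → (4,1), t=0.7275
    cross x-line → (3,1), t=0.8600
    cross y-line → (3,0), t=1.8822 (wall)
  → r_4 = 1.8822
beam 5: φ=90°, α=285°
  d=(0.2588,-0.9659)  start (4,2)  tX=2.2023 tY=0.6522  stride 1/|dx|=3.8637 1/|dy|=1.0353
    cross y-line → (4,1), t=0.6522
    cross y-line → (4,0), t=1.6875 (wall)
  → r_5 = 1.6875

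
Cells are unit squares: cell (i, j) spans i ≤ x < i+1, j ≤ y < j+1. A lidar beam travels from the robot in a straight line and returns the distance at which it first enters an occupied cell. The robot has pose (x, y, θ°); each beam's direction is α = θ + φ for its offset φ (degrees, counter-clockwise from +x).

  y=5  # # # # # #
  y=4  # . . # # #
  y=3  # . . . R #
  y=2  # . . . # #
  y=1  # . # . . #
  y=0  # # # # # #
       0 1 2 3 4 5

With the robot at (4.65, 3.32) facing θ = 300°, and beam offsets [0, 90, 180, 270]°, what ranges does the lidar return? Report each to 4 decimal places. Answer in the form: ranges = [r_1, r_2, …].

ranges = [0.3695, 0.4041, 0.7852, 0.6400]

beam 1: φ=0°, α=300°
  cosα=0.5000 sinα=-0.8660 | (4,3) | tMaxX 0.7000 tMaxY 0.3695 | tΔX 2.0000 tΔY 1.1547
    t=0.3695 [y] (4,2) — stop
  → r_1 = 0.3695
beam 2: φ=90°, α=30°
  cosα=0.8660 sinα=0.5000 | (4,3) | tMaxX 0.4041 tMaxY 1.3600 | tΔX 1.1547 tΔY 2.0000
    t=0.4041 [x] (5,3) — stop
  → r_2 = 0.4041
beam 3: φ=180°, α=120°
  cosα=-0.5000 sinα=0.8660 | (4,3) | tMaxX 1.3000 tMaxY 0.7852 | tΔX 2.0000 tΔY 1.1547
    t=0.7852 [y] (4,4) — stop
  → r_3 = 0.7852
beam 4: φ=270°, α=210°
  cosα=-0.8660 sinα=-0.5000 | (4,3) | tMaxX 0.7506 tMaxY 0.6400 | tΔX 1.1547 tΔY 2.0000
    t=0.6400 [y] (4,2) — stop
  → r_4 = 0.6400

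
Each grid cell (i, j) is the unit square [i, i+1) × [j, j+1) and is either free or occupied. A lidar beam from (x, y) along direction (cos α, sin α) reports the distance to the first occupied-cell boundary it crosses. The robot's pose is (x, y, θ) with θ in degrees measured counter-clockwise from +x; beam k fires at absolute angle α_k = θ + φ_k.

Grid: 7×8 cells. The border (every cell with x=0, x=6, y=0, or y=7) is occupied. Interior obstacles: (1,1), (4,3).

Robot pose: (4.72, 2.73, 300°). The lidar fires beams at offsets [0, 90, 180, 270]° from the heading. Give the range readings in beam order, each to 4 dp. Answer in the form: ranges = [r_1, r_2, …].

ranges = [1.9976, 1.4780, 0.3118, 3.1408]

beam 1: φ=0°, α=300°
  cosα=0.5000 sinα=-0.8660 | (4,2) | tMaxX 0.5600 tMaxY 0.8429 | tΔX 2.0000 tΔY 1.1547
    t=0.5600 [x] (5,2)
    t=0.8429 [y] (5,1)
    t=1.9976 [y] (5,0) — stop
  → r_1 = 1.9976
beam 2: φ=90°, α=30°
  cosα=0.8660 sinα=0.5000 | (4,2) | tMaxX 0.3233 tMaxY 0.5400 | tΔX 1.1547 tΔY 2.0000
    t=0.3233 [x] (5,2)
    t=0.5400 [y] (5,3)
    t=1.4780 [x] (6,3) — stop
  → r_2 = 1.4780
beam 3: φ=180°, α=120°
  cosα=-0.5000 sinα=0.8660 | (4,2) | tMaxX 1.4400 tMaxY 0.3118 | tΔX 2.0000 tΔY 1.1547
    t=0.3118 [y] (4,3) — stop
  → r_3 = 0.3118
beam 4: φ=270°, α=210°
  cosα=-0.8660 sinα=-0.5000 | (4,2) | tMaxX 0.8314 tMaxY 1.4600 | tΔX 1.1547 tΔY 2.0000
    t=0.8314 [x] (3,2)
    t=1.4600 [y] (3,1)
    t=1.9861 [x] (2,1)
    t=3.1408 [x] (1,1) — stop
  → r_4 = 3.1408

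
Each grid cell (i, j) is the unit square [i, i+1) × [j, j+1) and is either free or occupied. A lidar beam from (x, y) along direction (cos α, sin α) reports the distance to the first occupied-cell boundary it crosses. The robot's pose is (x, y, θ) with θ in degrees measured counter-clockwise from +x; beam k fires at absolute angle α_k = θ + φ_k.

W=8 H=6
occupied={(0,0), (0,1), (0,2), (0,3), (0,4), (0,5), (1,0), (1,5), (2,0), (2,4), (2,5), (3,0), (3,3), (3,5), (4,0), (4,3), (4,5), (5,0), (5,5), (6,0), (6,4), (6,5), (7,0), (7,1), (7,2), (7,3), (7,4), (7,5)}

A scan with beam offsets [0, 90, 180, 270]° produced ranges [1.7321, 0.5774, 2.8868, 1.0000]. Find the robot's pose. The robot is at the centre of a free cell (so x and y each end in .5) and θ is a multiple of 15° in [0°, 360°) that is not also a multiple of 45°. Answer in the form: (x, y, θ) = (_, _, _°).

(x, y, θ) = (5.5, 3.5, 120°)

Enumerate (i+0.5, j+0.5, θ) over the 20 free cells and 16 admissible headings. For each, cast all 4 beams and compare to the given ranges.
  (4.5, 1.5, 345°): beam 1 = 1.9319 ≠ 1.7321 ✗
  (1.5, 3.5, 285°): beam 1 = 2.5882 ≠ 1.7321 ✗
  (5.5, 1.5, 210°): beam 1 = 1.0000 ≠ 1.7321 ✗
  (1.5, 3.5, 345°): beam 1 = 1.5529 ≠ 1.7321 ✗
  …
  (5.5, 3.5, 120°): r_1=1.7321, r_2=0.5774, r_3=2.8868, r_4=1.0000 — all match ✓
No second candidate reproduces the full scan.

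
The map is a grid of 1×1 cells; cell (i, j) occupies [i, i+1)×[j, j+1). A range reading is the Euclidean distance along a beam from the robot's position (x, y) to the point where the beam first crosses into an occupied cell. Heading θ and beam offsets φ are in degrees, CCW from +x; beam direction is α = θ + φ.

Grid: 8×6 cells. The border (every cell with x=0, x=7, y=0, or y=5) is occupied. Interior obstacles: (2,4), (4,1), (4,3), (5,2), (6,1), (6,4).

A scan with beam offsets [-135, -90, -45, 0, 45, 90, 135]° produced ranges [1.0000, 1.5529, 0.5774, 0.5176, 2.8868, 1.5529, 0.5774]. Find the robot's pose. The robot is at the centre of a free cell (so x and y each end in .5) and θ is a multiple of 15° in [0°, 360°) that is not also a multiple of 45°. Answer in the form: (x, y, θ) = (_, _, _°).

The pose lattice has 18·16 = 288 candidates. Test each by forward raycasting.
  (1.5, 3.5, 285°): beam 1 = 0.5774 ≠ 1.0000 ✗
  (2.5, 1.5, 15°): beam 1 = 0.5774 ≠ 1.0000 ✗
  (3.5, 4.5, 105°): beam 2 = 1.9319 ≠ 1.5529 ✗
  (5.5, 4.5, 15°): beam 5 = 0.5774 ≠ 2.8868 ✗
  …
  (4.5, 4.5, 285°): r_1=1.0000, r_2=1.5529, r_3=0.5774, r_4=0.5176, r_5=2.8868, r_6=1.5529, r_7=0.5774 — all match ✓
No second candidate reproduces the full scan.

(x, y, θ) = (4.5, 4.5, 285°)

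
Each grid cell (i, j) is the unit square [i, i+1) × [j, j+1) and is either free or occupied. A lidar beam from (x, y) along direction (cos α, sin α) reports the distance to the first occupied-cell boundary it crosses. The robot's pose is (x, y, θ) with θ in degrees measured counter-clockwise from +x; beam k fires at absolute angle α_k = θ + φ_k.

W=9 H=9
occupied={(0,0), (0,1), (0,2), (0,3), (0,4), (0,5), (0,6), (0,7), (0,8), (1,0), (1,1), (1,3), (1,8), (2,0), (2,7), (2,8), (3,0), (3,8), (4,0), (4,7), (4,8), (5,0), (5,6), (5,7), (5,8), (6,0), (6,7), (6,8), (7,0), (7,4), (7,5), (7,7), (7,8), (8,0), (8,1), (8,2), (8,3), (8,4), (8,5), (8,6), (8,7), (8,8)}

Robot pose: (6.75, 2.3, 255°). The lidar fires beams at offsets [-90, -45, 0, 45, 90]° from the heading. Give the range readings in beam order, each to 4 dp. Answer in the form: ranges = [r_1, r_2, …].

ranges = [4.9176, 2.6000, 1.3459, 1.5011, 1.2941]

beam 1: φ=-90°, α=165°
  dir = (cos 165°, sin 165°) = (-0.9659, 0.2588); from cell (6,2)
  next x-line at t=0.7765, next y-line at t=2.7046; Δt_x=1.0353, Δt_y=3.8637
    x: enter (5,2) at t=0.7765
    x: enter (4,2) at t=1.8117
    y: enter (4,3) at t=2.7046
    x: enter (3,3) at t=2.8470
    x: enter (2,3) at t=3.8823
    x: enter (1,3) at t=4.9176 ← occupied
  → r_1 = 4.9176
beam 2: φ=-45°, α=210°
  dir = (cos 210°, sin 210°) = (-0.8660, -0.5000); from cell (6,2)
  next x-line at t=0.8660, next y-line at t=0.6000; Δt_x=1.1547, Δt_y=2.0000
    y: enter (6,1) at t=0.6000
    x: enter (5,1) at t=0.8660
    x: enter (4,1) at t=2.0207
    y: enter (4,0) at t=2.6000 ← occupied
  → r_2 = 2.6000
beam 3: φ=0°, α=255°
  dir = (cos 255°, sin 255°) = (-0.2588, -0.9659); from cell (6,2)
  next x-line at t=2.8978, next y-line at t=0.3106; Δt_x=3.8637, Δt_y=1.0353
    y: enter (6,1) at t=0.3106
    y: enter (6,0) at t=1.3459 ← occupied
  → r_3 = 1.3459
beam 4: φ=45°, α=300°
  dir = (cos 300°, sin 300°) = (0.5000, -0.8660); from cell (6,2)
  next x-line at t=0.5000, next y-line at t=0.3464; Δt_x=2.0000, Δt_y=1.1547
    y: enter (6,1) at t=0.3464
    x: enter (7,1) at t=0.5000
    y: enter (7,0) at t=1.5011 ← occupied
  → r_4 = 1.5011
beam 5: φ=90°, α=345°
  dir = (cos 345°, sin 345°) = (0.9659, -0.2588); from cell (6,2)
  next x-line at t=0.2588, next y-line at t=1.1591; Δt_x=1.0353, Δt_y=3.8637
    x: enter (7,2) at t=0.2588
    y: enter (7,1) at t=1.1591
    x: enter (8,1) at t=1.2941 ← occupied
  → r_5 = 1.2941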